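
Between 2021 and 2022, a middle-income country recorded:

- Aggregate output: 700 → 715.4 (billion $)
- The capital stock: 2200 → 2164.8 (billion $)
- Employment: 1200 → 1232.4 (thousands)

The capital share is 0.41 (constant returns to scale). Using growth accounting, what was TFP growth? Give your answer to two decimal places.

Aggregate output growth = (715.4 − 700) / 700 = 2.2%.
The capital stock growth = (2164.8 − 2200) / 2200 = -1.6%.
Employment growth = (1232.4 − 1200) / 1200 = 2.7%.
Labor's share = 1 − 0.41 = 0.59.
The capital stock: 0.41 × (-1.6) = -0.656 pp.
Employment: 0.59 × 2.7 = 1.593 pp.
TFP growth = 2.2 − 0.937 = 1.263%.

1.26%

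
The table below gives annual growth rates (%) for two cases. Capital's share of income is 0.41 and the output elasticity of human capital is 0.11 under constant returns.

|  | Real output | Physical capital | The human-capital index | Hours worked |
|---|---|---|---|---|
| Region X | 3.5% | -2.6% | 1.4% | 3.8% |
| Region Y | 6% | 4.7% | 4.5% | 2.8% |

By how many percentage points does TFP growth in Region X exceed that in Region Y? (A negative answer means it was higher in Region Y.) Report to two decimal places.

Labor's share = 1 − 0.41 − 0.11 = 0.48.
Region X: TFP = 3.5 + 1.066 − 0.154 − 1.824 = 2.588%.
Region Y: TFP = 6 − 1.927 − 0.495 − 1.344 = 2.234%.
Difference = 2.588 − (2.234) = 0.354 pp.

0.35 percentage points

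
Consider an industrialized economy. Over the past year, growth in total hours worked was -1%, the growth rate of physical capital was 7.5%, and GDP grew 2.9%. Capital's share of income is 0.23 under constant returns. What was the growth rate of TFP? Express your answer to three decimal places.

1.945%

Labor's share = 1 − 0.23 = 0.77.
Physical capital: 0.23 × 7.5 = 1.725 pp.
Total hours worked: 0.77 × (-1) = -0.77 pp.
TFP growth = 2.9 − 0.955 = 1.945%.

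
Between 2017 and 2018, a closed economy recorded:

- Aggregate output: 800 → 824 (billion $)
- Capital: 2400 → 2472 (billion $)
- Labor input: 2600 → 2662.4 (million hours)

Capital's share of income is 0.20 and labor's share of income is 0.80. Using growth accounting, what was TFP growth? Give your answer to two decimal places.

TFP growth was 0.48%.

Aggregate output growth = (824 − 800) / 800 = 3%.
Capital growth = (2472 − 2400) / 2400 = 3%.
Labor input growth = (2662.4 − 2600) / 2600 = 2.4%.
Labor's share = 1 − 0.2 = 0.8.
Capital: 0.2 × 3 = 0.6 pp.
Labor input: 0.8 × 2.4 = 1.92 pp.
TFP growth = 3 − 2.52 = 0.48%.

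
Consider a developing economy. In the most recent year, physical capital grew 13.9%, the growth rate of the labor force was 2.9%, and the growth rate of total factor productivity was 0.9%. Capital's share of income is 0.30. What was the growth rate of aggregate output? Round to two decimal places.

7.10%

Labor's share = 1 − 0.3 = 0.7.
Physical capital: 0.3 × 13.9 = 4.17 pp.
The labor force: 0.7 × 2.9 = 2.03 pp.
Output growth = 0.9 + 6.2 = 7.1%.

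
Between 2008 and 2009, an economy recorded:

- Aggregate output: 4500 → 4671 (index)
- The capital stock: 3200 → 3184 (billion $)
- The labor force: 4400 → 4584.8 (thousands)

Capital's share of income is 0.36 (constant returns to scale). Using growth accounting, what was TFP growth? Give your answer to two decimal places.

Aggregate output growth = (4671 − 4500) / 4500 = 3.8%.
The capital stock growth = (3184 − 3200) / 3200 = -0.5%.
The labor force growth = (4584.8 − 4400) / 4400 = 4.2%.
Labor's share = 1 − 0.36 = 0.64.
The capital stock: 0.36 × (-0.5) = -0.18 pp.
The labor force: 0.64 × 4.2 = 2.688 pp.
TFP growth = 3.8 − 2.508 = 1.292%.

1.29%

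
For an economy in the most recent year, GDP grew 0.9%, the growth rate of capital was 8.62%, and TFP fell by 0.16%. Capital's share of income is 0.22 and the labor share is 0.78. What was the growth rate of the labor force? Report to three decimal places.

Labor's share = 1 − 0.22 = 0.78.
gY = gA + 0.22×8.62 + 0.78×g.
0.78×g = 0.9 + 0.16 − 1.8964 = -0.8364.
g = -0.8364 / 0.78 = -1.07231%.

-1.072%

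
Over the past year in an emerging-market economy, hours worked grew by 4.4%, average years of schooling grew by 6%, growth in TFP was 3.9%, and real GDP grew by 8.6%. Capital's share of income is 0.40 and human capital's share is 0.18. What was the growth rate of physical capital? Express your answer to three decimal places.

4.430%

Labor's share = 1 − 0.4 − 0.18 = 0.42.
gY = gA + 0.18×6 + 0.42×4.4 + 0.4×g.
0.4×g = 8.6 − 3.9 − 2.928 = 1.772.
g = 1.772 / 0.4 = 4.43%.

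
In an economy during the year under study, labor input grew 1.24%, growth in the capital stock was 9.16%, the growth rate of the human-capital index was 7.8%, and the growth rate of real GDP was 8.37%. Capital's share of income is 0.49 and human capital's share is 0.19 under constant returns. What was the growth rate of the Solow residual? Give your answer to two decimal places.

Labor's share = 1 − 0.49 − 0.19 = 0.32.
The capital stock: 0.49 × 9.16 = 4.4884 pp.
The human-capital index: 0.19 × 7.8 = 1.482 pp.
Labor input: 0.32 × 1.24 = 0.3968 pp.
TFP growth = 8.37 − 6.3672 = 2.0028%.

2.00%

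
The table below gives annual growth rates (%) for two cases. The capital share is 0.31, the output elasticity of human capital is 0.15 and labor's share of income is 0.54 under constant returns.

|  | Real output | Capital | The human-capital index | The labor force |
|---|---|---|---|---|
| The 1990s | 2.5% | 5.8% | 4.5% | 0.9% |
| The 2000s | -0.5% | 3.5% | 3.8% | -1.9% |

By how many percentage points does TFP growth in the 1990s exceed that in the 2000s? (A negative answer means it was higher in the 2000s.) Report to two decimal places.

0.67 percentage points

Labor's share = 1 − 0.31 − 0.15 = 0.54.
The 1990s: TFP = 2.5 − 1.798 − 0.675 − 0.486 = -0.459%.
The 2000s: TFP = -0.5 − 1.085 − 0.57 + 1.026 = -1.129%.
Difference = -0.459 − (-1.129) = 0.67 pp.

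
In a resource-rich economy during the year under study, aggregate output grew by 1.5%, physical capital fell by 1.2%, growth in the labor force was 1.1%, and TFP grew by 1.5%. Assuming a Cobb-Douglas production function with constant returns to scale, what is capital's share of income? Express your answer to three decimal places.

gY = gA + α·gK + (1−α)·gL, so gY − gA − gL = α(gK − gL).
1.5 − 1.5 − 1.1 = α × (-1.2 − 1.1).
-1.1 = -2.3 α, so α = 0.47826.

α = 0.478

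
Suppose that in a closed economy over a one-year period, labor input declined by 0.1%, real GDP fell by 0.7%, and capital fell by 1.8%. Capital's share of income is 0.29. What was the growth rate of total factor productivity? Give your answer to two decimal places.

-0.11%

Labor's share = 1 − 0.29 = 0.71.
Capital: 0.29 × (-1.8) = -0.522 pp.
Labor input: 0.71 × (-0.1) = -0.071 pp.
TFP growth = -0.7 + 0.593 = -0.107%.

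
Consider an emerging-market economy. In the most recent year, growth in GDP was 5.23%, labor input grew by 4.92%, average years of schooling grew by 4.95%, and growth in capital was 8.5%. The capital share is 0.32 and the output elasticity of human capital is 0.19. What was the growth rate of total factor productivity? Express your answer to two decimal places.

-0.84%

Labor's share = 1 − 0.32 − 0.19 = 0.49.
Capital: 0.32 × 8.5 = 2.72 pp.
Average years of schooling: 0.19 × 4.95 = 0.9405 pp.
Labor input: 0.49 × 4.92 = 2.4108 pp.
TFP growth = 5.23 − 6.0713 = -0.8413%.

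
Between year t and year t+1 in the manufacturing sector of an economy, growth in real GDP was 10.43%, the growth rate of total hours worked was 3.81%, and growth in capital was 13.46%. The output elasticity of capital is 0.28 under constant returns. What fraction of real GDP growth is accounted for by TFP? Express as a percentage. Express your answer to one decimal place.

Labor's share = 1 − 0.28 = 0.72.
Capital: 0.28 × 13.46 = 3.7688 pp.
Total hours worked: 0.72 × 3.81 = 2.7432 pp.
TFP growth = 10.43 − 6.512 = 3.918%.
TFP share of growth = 3.918 / 10.43 × 100 = 37.565%.

37.6%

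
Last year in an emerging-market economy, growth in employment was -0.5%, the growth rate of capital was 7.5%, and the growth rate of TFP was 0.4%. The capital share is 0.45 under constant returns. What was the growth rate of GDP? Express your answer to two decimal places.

Labor's share = 1 − 0.45 = 0.55.
Capital: 0.45 × 7.5 = 3.375 pp.
Employment: 0.55 × (-0.5) = -0.275 pp.
Output growth = 0.4 + 3.1 = 3.5%.

GDP growth was 3.50%.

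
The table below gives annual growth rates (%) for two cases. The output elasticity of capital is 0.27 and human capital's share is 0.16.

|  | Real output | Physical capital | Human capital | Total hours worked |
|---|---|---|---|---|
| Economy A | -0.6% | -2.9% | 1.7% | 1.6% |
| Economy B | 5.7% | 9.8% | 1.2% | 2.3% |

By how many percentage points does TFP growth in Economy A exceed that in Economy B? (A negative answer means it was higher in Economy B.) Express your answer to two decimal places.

-2.55 percentage points

Labor's share = 1 − 0.27 − 0.16 = 0.57.
Economy A: TFP = -0.6 + 0.783 − 0.272 − 0.912 = -1.001%.
Economy B: TFP = 5.7 − 2.646 − 0.192 − 1.311 = 1.551%.
Difference = -1.001 − (1.551) = -2.552 pp.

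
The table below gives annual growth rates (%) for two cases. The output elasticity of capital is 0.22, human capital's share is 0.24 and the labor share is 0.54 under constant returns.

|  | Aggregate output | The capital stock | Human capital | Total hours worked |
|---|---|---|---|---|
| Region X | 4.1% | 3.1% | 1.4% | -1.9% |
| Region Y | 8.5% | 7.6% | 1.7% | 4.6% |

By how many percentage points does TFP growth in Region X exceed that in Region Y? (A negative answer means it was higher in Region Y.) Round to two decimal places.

Labor's share = 1 − 0.22 − 0.24 = 0.54.
Region X: TFP = 4.1 − 0.682 − 0.336 + 1.026 = 4.108%.
Region Y: TFP = 8.5 − 1.672 − 0.408 − 2.484 = 3.936%.
Difference = 4.108 − (3.936) = 0.172 pp.

0.17 percentage points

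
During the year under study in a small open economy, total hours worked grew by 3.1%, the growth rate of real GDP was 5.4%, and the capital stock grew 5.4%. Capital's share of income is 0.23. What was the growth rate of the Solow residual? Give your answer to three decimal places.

The Solow residual growth was 1.771%.

Labor's share = 1 − 0.23 = 0.77.
The capital stock: 0.23 × 5.4 = 1.242 pp.
Total hours worked: 0.77 × 3.1 = 2.387 pp.
TFP growth = 5.4 − 3.629 = 1.771%.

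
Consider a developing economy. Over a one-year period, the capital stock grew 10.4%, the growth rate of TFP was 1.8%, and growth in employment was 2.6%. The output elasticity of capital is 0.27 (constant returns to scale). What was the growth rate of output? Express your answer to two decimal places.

6.51%

Labor's share = 1 − 0.27 = 0.73.
The capital stock: 0.27 × 10.4 = 2.808 pp.
Employment: 0.73 × 2.6 = 1.898 pp.
Output growth = 1.8 + 4.706 = 6.506%.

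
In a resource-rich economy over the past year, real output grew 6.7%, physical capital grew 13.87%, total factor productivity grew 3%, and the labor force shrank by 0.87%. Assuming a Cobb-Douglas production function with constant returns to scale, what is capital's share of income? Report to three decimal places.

α = 0.310

gY = gA + α·gK + (1−α)·gL, so gY − gA − gL = α(gK − gL).
6.7 − 3 + 0.87 = α × (13.87 − (-0.87)).
4.57 = 14.74 α, so α = 0.31004.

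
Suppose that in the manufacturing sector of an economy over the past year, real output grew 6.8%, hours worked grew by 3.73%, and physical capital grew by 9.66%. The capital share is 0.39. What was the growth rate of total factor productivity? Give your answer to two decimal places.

0.76%

Labor's share = 1 − 0.39 = 0.61.
Physical capital: 0.39 × 9.66 = 3.7674 pp.
Hours worked: 0.61 × 3.73 = 2.2753 pp.
TFP growth = 6.8 − 6.0427 = 0.7573%.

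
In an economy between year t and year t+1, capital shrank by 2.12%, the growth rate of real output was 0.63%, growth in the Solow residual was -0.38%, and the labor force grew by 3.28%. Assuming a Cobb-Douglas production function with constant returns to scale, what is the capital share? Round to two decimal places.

gY = gA + α·gK + (1−α)·gL, so gY − gA − gL = α(gK − gL).
0.63 + 0.38 − 3.28 = α × (-2.12 − 3.28).
-2.27 = -5.4 α, so α = 0.4204.

0.42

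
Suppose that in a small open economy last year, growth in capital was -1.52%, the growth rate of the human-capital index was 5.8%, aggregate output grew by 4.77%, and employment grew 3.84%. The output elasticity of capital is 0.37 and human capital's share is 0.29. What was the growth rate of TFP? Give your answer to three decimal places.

2.345%

Labor's share = 1 − 0.37 − 0.29 = 0.34.
Capital: 0.37 × (-1.52) = -0.5624 pp.
The human-capital index: 0.29 × 5.8 = 1.682 pp.
Employment: 0.34 × 3.84 = 1.3056 pp.
TFP growth = 4.77 − 2.4252 = 2.3448%.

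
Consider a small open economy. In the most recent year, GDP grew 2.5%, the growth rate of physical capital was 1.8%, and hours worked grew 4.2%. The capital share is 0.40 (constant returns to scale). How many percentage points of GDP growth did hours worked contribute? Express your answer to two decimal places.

2.52 pp

Labor's share = 1 − 0.4 = 0.6.
Contribution = share × growth = 0.6 × 4.2 = 2.52 pp.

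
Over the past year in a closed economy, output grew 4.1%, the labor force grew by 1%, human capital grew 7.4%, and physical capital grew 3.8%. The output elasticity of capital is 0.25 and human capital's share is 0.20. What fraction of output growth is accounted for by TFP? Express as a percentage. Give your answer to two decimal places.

Labor's share = 1 − 0.25 − 0.2 = 0.55.
Physical capital: 0.25 × 3.8 = 0.95 pp.
Human capital: 0.2 × 7.4 = 1.48 pp.
The labor force: 0.55 × 1 = 0.55 pp.
TFP growth = 4.1 − 2.98 = 1.12%.
TFP share of growth = 1.12 / 4.1 × 100 = 27.3171%.

27.32%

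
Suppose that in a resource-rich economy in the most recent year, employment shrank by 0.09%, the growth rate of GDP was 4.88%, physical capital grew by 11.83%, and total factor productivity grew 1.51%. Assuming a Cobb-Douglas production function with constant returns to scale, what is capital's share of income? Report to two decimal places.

gY = gA + α·gK + (1−α)·gL, so gY − gA − gL = α(gK − gL).
4.88 − 1.51 + 0.09 = α × (11.83 − (-0.09)).
3.46 = 11.92 α, so α = 0.2903.

Capital's share of income is 0.29.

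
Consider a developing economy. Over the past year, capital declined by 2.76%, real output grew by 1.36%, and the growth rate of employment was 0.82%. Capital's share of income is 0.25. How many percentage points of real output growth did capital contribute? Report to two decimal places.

-0.69 percentage points

Contribution = share × growth = 0.25 × (-2.76) = -0.69 pp.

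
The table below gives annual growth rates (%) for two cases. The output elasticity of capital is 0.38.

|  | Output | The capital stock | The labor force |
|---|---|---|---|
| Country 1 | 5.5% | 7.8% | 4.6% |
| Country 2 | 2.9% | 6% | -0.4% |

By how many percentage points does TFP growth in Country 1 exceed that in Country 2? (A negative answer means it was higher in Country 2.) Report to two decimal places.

-1.18 percentage points

Labor's share = 1 − 0.38 = 0.62.
Country 1: TFP = 5.5 − 2.964 − 2.852 = -0.316%.
Country 2: TFP = 2.9 − 2.28 + 0.248 = 0.868%.
Difference = -0.316 − (0.868) = -1.184 pp.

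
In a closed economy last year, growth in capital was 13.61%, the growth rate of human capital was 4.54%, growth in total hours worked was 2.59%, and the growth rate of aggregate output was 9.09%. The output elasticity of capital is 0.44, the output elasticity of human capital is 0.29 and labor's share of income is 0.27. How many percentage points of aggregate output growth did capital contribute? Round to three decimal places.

5.988 pp

Contribution = share × growth = 0.44 × 13.61 = 5.9884 pp.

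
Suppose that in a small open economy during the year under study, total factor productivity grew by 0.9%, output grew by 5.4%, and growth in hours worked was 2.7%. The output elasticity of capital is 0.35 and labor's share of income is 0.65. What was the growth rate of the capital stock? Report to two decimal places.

7.84%

Labor's share = 1 − 0.35 = 0.65.
gY = gA + 0.65×2.7 + 0.35×g.
0.35×g = 5.4 − 0.9 − 1.755 = 2.745.
g = 2.745 / 0.35 = 7.8429%.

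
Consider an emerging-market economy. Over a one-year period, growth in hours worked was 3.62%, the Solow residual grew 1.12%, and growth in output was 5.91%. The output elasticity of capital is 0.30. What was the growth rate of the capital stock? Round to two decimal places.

Labor's share = 1 − 0.3 = 0.7.
gY = gA + 0.7×3.62 + 0.3×g.
0.3×g = 5.91 − 1.12 − 2.534 = 2.256.
g = 2.256 / 0.3 = 7.52%.

7.52%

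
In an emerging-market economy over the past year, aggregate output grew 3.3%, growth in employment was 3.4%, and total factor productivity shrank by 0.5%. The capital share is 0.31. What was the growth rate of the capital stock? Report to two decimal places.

Labor's share = 1 − 0.31 = 0.69.
gY = gA + 0.69×3.4 + 0.31×g.
0.31×g = 3.3 + 0.5 − 2.346 = 1.454.
g = 1.454 / 0.31 = 4.6903%.

4.69%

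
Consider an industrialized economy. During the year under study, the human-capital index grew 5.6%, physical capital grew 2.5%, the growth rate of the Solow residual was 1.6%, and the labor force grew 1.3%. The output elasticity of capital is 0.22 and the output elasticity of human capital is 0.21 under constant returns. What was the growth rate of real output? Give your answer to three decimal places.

4.067%

Labor's share = 1 − 0.22 − 0.21 = 0.57.
Physical capital: 0.22 × 2.5 = 0.55 pp.
The human-capital index: 0.21 × 5.6 = 1.176 pp.
The labor force: 0.57 × 1.3 = 0.741 pp.
Output growth = 1.6 + 2.467 = 4.067%.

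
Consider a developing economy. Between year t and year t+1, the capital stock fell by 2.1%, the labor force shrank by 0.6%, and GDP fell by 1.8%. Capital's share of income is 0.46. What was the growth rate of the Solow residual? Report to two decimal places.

Labor's share = 1 − 0.46 = 0.54.
The capital stock: 0.46 × (-2.1) = -0.966 pp.
The labor force: 0.54 × (-0.6) = -0.324 pp.
TFP growth = -1.8 + 1.29 = -0.51%.

-0.51%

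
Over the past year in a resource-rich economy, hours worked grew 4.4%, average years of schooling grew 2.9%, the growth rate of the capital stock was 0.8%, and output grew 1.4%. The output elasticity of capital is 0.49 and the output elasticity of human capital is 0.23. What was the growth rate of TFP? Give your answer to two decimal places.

Labor's share = 1 − 0.49 − 0.23 = 0.28.
The capital stock: 0.49 × 0.8 = 0.392 pp.
Average years of schooling: 0.23 × 2.9 = 0.667 pp.
Hours worked: 0.28 × 4.4 = 1.232 pp.
TFP growth = 1.4 − 2.291 = -0.891%.

-0.89%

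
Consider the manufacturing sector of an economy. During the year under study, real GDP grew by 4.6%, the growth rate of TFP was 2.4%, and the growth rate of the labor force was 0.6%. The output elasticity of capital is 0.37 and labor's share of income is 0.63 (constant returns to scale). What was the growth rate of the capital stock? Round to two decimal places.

Labor's share = 1 − 0.37 = 0.63.
gY = gA + 0.63×0.6 + 0.37×g.
0.37×g = 4.6 − 2.4 − 0.378 = 1.822.
g = 1.822 / 0.37 = 4.9243%.

4.92%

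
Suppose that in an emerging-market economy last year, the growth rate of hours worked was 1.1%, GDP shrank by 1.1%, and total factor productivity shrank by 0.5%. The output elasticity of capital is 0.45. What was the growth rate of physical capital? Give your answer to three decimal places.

-2.678%

Labor's share = 1 − 0.45 = 0.55.
gY = gA + 0.55×1.1 + 0.45×g.
0.45×g = -1.1 + 0.5 − 0.605 = -1.205.
g = -1.205 / 0.45 = -2.67778%.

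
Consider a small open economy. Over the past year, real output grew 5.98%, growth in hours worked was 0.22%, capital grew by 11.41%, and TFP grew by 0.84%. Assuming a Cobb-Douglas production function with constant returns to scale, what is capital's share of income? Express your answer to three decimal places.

Capital's share of income is 0.440.

gY = gA + α·gK + (1−α)·gL, so gY − gA − gL = α(gK − gL).
5.98 − 0.84 − 0.22 = α × (11.41 − 0.22).
4.92 = 11.19 α, so α = 0.43968.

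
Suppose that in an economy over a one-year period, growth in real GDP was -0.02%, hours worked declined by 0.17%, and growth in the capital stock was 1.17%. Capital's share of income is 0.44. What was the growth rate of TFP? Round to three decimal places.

-0.440%

Labor's share = 1 − 0.44 = 0.56.
The capital stock: 0.44 × 1.17 = 0.5148 pp.
Hours worked: 0.56 × (-0.17) = -0.0952 pp.
TFP growth = -0.02 − 0.4196 = -0.4396%.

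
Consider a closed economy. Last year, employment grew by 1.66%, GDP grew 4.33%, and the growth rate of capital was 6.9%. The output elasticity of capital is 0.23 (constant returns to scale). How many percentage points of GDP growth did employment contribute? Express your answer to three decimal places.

1.278 percentage points

Labor's share = 1 − 0.23 = 0.77.
Contribution = share × growth = 0.77 × 1.66 = 1.2782 pp.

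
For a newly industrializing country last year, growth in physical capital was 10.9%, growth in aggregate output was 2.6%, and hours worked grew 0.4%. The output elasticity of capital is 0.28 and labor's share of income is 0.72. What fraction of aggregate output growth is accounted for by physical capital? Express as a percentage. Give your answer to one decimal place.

Physical capital contributed 0.28 × 10.9 = 3.052 pp.
Share of growth = 3.052 / 2.6 × 100 = 117.385%.

117.4%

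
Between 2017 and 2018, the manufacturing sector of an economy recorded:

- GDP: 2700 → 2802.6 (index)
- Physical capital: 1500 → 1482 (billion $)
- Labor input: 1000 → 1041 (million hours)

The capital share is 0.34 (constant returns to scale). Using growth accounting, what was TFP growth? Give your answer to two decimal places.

1.50%

GDP growth = (2802.6 − 2700) / 2700 = 3.8%.
Physical capital growth = (1482 − 1500) / 1500 = -1.2%.
Labor input growth = (1041 − 1000) / 1000 = 4.1%.
Labor's share = 1 − 0.34 = 0.66.
Physical capital: 0.34 × (-1.2) = -0.408 pp.
Labor input: 0.66 × 4.1 = 2.706 pp.
TFP growth = 3.8 − 2.298 = 1.502%.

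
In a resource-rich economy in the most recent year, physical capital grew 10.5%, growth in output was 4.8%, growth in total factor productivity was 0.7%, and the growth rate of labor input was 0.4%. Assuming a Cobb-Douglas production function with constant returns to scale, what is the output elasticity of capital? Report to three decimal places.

gY = gA + α·gK + (1−α)·gL, so gY − gA − gL = α(gK − gL).
4.8 − 0.7 − 0.4 = α × (10.5 − 0.4).
3.7 = 10.1 α, so α = 0.36634.

The output elasticity of capital is 0.366.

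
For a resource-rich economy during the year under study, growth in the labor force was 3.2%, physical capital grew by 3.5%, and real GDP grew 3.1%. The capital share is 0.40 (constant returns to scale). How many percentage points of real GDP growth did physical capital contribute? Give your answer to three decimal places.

1.400 pp

Contribution = share × growth = 0.4 × 3.5 = 1.4 pp.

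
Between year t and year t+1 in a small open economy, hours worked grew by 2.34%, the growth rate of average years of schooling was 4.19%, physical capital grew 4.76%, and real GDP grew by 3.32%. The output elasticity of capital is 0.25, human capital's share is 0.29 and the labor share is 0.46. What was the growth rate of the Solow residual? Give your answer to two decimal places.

-0.16%

Labor's share = 1 − 0.25 − 0.29 = 0.46.
Physical capital: 0.25 × 4.76 = 1.19 pp.
Average years of schooling: 0.29 × 4.19 = 1.2151 pp.
Hours worked: 0.46 × 2.34 = 1.0764 pp.
TFP growth = 3.32 − 3.4815 = -0.1615%.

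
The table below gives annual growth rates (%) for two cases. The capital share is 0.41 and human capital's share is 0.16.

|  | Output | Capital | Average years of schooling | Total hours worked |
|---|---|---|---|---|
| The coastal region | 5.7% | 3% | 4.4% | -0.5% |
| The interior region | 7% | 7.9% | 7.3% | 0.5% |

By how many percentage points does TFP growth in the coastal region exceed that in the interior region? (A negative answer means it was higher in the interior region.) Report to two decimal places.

1.60 percentage points

Labor's share = 1 − 0.41 − 0.16 = 0.43.
The coastal region: TFP = 5.7 − 1.23 − 0.704 + 0.215 = 3.981%.
The interior region: TFP = 7 − 3.239 − 1.168 − 0.215 = 2.378%.
Difference = 3.981 − (2.378) = 1.603 pp.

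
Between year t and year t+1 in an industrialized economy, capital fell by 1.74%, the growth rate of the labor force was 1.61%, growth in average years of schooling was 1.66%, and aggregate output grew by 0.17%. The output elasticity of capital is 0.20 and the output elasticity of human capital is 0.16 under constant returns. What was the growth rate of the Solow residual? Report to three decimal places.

-0.778%

Labor's share = 1 − 0.2 − 0.16 = 0.64.
Capital: 0.2 × (-1.74) = -0.348 pp.
Average years of schooling: 0.16 × 1.66 = 0.2656 pp.
The labor force: 0.64 × 1.61 = 1.0304 pp.
TFP growth = 0.17 − 0.948 = -0.778%.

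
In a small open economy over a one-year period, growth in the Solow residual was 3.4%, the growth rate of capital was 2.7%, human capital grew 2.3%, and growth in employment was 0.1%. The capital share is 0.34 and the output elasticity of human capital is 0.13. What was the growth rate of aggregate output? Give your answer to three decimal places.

Labor's share = 1 − 0.34 − 0.13 = 0.53.
Capital: 0.34 × 2.7 = 0.918 pp.
Human capital: 0.13 × 2.3 = 0.299 pp.
Employment: 0.53 × 0.1 = 0.053 pp.
Output growth = 3.4 + 1.27 = 4.67%.

4.670%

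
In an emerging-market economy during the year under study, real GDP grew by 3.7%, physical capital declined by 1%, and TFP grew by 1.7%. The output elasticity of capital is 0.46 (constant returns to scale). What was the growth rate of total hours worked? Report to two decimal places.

Labor's share = 1 − 0.46 = 0.54.
gY = gA + 0.46×(-1) + 0.54×g.
0.54×g = 3.7 − 1.7 + 0.46 = 2.46.
g = 2.46 / 0.54 = 4.5556%.

4.56%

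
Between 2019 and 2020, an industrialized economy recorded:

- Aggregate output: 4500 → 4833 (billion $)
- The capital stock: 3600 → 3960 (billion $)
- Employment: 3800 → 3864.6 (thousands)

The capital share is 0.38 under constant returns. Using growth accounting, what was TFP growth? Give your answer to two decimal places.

2.55%

Aggregate output growth = (4833 − 4500) / 4500 = 7.4%.
The capital stock growth = (3960 − 3600) / 3600 = 10%.
Employment growth = (3864.6 − 3800) / 3800 = 1.7%.
Labor's share = 1 − 0.38 = 0.62.
The capital stock: 0.38 × 10 = 3.8 pp.
Employment: 0.62 × 1.7 = 1.054 pp.
TFP growth = 7.4 − 4.854 = 2.546%.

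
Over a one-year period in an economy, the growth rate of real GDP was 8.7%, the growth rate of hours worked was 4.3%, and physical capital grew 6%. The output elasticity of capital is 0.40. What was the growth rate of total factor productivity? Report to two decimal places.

3.72%

Labor's share = 1 − 0.4 = 0.6.
Physical capital: 0.4 × 6 = 2.4 pp.
Hours worked: 0.6 × 4.3 = 2.58 pp.
TFP growth = 8.7 − 4.98 = 3.72%.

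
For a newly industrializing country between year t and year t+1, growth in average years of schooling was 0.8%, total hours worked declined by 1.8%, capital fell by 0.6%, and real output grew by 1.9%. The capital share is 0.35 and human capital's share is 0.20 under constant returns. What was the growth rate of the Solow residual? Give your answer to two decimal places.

2.76%

Labor's share = 1 − 0.35 − 0.2 = 0.45.
Capital: 0.35 × (-0.6) = -0.21 pp.
Average years of schooling: 0.2 × 0.8 = 0.16 pp.
Total hours worked: 0.45 × (-1.8) = -0.81 pp.
TFP growth = 1.9 + 0.86 = 2.76%.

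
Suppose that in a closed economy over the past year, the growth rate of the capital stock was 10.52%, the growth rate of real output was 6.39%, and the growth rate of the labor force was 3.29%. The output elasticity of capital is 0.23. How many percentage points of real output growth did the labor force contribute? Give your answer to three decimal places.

Labor's share = 1 − 0.23 = 0.77.
Contribution = share × growth = 0.77 × 3.29 = 2.5333 pp.

2.533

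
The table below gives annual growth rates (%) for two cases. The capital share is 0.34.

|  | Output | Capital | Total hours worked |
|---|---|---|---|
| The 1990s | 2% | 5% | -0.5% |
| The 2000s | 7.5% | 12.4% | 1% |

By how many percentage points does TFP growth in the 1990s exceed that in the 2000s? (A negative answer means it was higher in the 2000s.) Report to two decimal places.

Labor's share = 1 − 0.34 = 0.66.
The 1990s: TFP = 2 − 1.7 + 0.33 = 0.63%.
The 2000s: TFP = 7.5 − 4.216 − 0.66 = 2.624%.
Difference = 0.63 − (2.624) = -1.994 pp.

-1.99 percentage points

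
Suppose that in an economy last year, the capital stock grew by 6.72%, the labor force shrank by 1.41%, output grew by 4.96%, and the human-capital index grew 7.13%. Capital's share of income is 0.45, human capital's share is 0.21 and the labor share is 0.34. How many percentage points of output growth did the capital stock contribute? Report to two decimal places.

Contribution = share × growth = 0.45 × 6.72 = 3.024 pp.

3.02 pp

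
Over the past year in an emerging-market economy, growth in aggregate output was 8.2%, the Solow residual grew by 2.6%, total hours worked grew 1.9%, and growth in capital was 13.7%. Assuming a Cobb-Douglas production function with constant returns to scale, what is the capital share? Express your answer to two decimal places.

gY = gA + α·gK + (1−α)·gL, so gY − gA − gL = α(gK − gL).
8.2 − 2.6 − 1.9 = α × (13.7 − 1.9).
3.7 = 11.8 α, so α = 0.3136.

α = 0.31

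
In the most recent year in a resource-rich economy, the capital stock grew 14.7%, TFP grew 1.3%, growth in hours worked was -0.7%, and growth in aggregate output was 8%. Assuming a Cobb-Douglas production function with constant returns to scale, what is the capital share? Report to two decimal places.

gY = gA + α·gK + (1−α)·gL, so gY − gA − gL = α(gK − gL).
8 − 1.3 + 0.7 = α × (14.7 − (-0.7)).
7.4 = 15.4 α, so α = 0.4805.

The capital share is 0.48.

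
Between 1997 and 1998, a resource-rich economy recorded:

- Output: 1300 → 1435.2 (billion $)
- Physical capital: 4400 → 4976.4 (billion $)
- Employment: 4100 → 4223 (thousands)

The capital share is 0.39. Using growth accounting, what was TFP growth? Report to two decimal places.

TFP grew 3.46%.

Output growth = (1435.2 − 1300) / 1300 = 10.4%.
Physical capital growth = (4976.4 − 4400) / 4400 = 13.1%.
Employment growth = (4223 − 4100) / 4100 = 3%.
Labor's share = 1 − 0.39 = 0.61.
Physical capital: 0.39 × 13.1 = 5.109 pp.
Employment: 0.61 × 3 = 1.83 pp.
TFP growth = 10.4 − 6.939 = 3.461%.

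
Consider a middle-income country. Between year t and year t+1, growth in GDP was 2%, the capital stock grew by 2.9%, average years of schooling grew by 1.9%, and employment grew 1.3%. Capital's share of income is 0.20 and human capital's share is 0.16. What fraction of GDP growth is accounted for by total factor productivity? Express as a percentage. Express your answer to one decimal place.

Total factor productivity accounted for 14.2% of growth.

Labor's share = 1 − 0.2 − 0.16 = 0.64.
The capital stock: 0.2 × 2.9 = 0.58 pp.
Average years of schooling: 0.16 × 1.9 = 0.304 pp.
Employment: 0.64 × 1.3 = 0.832 pp.
TFP growth = 2 − 1.716 = 0.284%.
TFP share of growth = 0.284 / 2 × 100 = 14.2%.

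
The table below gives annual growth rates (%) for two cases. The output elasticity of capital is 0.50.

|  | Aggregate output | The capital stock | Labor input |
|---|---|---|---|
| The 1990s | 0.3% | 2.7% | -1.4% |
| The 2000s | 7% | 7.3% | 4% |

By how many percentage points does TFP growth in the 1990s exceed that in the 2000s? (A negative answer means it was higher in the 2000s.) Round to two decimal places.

Labor's share = 1 − 0.5 = 0.5.
The 1990s: TFP = 0.3 − 1.35 + 0.7 = -0.35%.
The 2000s: TFP = 7 − 3.65 − 2 = 1.35%.
Difference = -0.35 − (1.35) = -1.7 pp.

-1.70 percentage points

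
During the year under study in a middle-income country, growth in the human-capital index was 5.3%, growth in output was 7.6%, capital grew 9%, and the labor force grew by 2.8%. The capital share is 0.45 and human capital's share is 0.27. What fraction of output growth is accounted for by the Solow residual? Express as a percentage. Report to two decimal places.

17.57%

Labor's share = 1 − 0.45 − 0.27 = 0.28.
Capital: 0.45 × 9 = 4.05 pp.
The human-capital index: 0.27 × 5.3 = 1.431 pp.
The labor force: 0.28 × 2.8 = 0.784 pp.
TFP growth = 7.6 − 6.265 = 1.335%.
TFP share of growth = 1.335 / 7.6 × 100 = 17.5658%.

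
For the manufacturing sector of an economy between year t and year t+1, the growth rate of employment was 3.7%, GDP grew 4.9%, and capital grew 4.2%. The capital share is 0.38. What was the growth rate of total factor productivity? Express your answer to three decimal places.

Labor's share = 1 − 0.38 = 0.62.
Capital: 0.38 × 4.2 = 1.596 pp.
Employment: 0.62 × 3.7 = 2.294 pp.
TFP growth = 4.9 − 3.89 = 1.01%.

Total factor productivity grew 1.010%.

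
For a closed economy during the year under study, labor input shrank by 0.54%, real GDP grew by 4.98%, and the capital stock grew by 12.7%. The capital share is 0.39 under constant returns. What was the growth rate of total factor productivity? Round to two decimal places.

0.36%

Labor's share = 1 − 0.39 = 0.61.
The capital stock: 0.39 × 12.7 = 4.953 pp.
Labor input: 0.61 × (-0.54) = -0.3294 pp.
TFP growth = 4.98 − 4.6236 = 0.3564%.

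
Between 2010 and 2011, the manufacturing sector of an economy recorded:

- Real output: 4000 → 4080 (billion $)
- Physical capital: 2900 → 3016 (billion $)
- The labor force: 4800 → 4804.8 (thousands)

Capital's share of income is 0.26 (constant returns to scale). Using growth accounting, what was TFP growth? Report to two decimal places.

Real output growth = (4080 − 4000) / 4000 = 2%.
Physical capital growth = (3016 − 2900) / 2900 = 4%.
The labor force growth = (4804.8 − 4800) / 4800 = 0.1%.
Labor's share = 1 − 0.26 = 0.74.
Physical capital: 0.26 × 4 = 1.04 pp.
The labor force: 0.74 × 0.1 = 0.074 pp.
TFP growth = 2 − 1.114 = 0.886%.

0.89%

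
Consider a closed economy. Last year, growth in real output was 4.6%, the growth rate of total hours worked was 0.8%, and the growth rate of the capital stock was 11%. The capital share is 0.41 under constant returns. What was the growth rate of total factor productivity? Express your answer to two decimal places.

-0.38%

Labor's share = 1 − 0.41 = 0.59.
The capital stock: 0.41 × 11 = 4.51 pp.
Total hours worked: 0.59 × 0.8 = 0.472 pp.
TFP growth = 4.6 − 4.982 = -0.382%.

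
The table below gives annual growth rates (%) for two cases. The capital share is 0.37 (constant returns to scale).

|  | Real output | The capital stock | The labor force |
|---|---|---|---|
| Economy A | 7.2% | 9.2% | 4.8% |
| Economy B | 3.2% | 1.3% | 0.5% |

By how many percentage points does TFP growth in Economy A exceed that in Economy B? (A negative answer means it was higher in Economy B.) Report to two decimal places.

Labor's share = 1 − 0.37 = 0.63.
Economy A: TFP = 7.2 − 3.404 − 3.024 = 0.772%.
Economy B: TFP = 3.2 − 0.481 − 0.315 = 2.404%.
Difference = 0.772 − (2.404) = -1.632 pp.

-1.63 percentage points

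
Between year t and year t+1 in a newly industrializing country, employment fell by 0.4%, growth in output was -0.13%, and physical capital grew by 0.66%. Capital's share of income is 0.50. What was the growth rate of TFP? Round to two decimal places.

Labor's share = 1 − 0.5 = 0.5.
Physical capital: 0.5 × 0.66 = 0.33 pp.
Employment: 0.5 × (-0.4) = -0.2 pp.
TFP growth = -0.13 − 0.13 = -0.26%.

-0.26%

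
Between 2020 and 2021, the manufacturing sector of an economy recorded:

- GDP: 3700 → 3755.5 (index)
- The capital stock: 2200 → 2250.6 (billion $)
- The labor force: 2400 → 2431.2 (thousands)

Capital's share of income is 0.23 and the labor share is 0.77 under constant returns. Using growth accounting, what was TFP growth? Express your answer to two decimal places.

-0.03%

GDP growth = (3755.5 − 3700) / 3700 = 1.5%.
The capital stock growth = (2250.6 − 2200) / 2200 = 2.3%.
The labor force growth = (2431.2 − 2400) / 2400 = 1.3%.
Labor's share = 1 − 0.23 = 0.77.
The capital stock: 0.23 × 2.3 = 0.529 pp.
The labor force: 0.77 × 1.3 = 1.001 pp.
TFP growth = 1.5 − 1.53 = -0.03%.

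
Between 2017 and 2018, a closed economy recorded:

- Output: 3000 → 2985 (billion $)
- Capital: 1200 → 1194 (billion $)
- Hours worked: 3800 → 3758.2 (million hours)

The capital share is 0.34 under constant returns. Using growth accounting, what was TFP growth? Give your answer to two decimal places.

Output growth = (2985 − 3000) / 3000 = -0.5%.
Capital growth = (1194 − 1200) / 1200 = -0.5%.
Hours worked growth = (3758.2 − 3800) / 3800 = -1.1%.
Labor's share = 1 − 0.34 = 0.66.
Capital: 0.34 × (-0.5) = -0.17 pp.
Hours worked: 0.66 × (-1.1) = -0.726 pp.
TFP growth = -0.5 + 0.896 = 0.396%.

0.40%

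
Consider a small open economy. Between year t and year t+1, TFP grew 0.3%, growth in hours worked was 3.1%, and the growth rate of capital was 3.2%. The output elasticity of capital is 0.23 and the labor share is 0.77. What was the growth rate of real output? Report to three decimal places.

Labor's share = 1 − 0.23 = 0.77.
Capital: 0.23 × 3.2 = 0.736 pp.
Hours worked: 0.77 × 3.1 = 2.387 pp.
Output growth = 0.3 + 3.123 = 3.423%.

3.423%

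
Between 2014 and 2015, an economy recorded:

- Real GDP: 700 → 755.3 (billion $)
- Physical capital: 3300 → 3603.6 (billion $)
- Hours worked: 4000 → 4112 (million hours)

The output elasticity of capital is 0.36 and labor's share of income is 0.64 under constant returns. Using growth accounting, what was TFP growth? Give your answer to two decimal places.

2.80%

Real GDP growth = (755.3 − 700) / 700 = 7.9%.
Physical capital growth = (3603.6 − 3300) / 3300 = 9.2%.
Hours worked growth = (4112 − 4000) / 4000 = 2.8%.
Labor's share = 1 − 0.36 = 0.64.
Physical capital: 0.36 × 9.2 = 3.312 pp.
Hours worked: 0.64 × 2.8 = 1.792 pp.
TFP growth = 7.9 − 5.104 = 2.796%.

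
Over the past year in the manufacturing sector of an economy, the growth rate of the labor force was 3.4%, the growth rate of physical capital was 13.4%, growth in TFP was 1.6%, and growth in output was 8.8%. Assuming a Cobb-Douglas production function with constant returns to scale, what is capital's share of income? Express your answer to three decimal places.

gY = gA + α·gK + (1−α)·gL, so gY − gA − gL = α(gK − gL).
8.8 − 1.6 − 3.4 = α × (13.4 − 3.4).
3.8 = 10 α, so α = 0.38.

Capital's share of income is 0.380.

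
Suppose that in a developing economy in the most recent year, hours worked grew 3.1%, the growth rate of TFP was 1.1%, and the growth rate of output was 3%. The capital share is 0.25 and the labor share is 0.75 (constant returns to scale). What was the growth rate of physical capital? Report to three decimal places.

Labor's share = 1 − 0.25 = 0.75.
gY = gA + 0.75×3.1 + 0.25×g.
0.25×g = 3 − 1.1 − 2.325 = -0.425.
g = -0.425 / 0.25 = -1.7%.

-1.700%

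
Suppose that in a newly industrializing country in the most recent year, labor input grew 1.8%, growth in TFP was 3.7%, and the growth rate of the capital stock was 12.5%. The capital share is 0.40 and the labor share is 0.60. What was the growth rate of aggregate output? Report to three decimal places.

9.780%

Labor's share = 1 − 0.4 = 0.6.
The capital stock: 0.4 × 12.5 = 5 pp.
Labor input: 0.6 × 1.8 = 1.08 pp.
Output growth = 3.7 + 6.08 = 9.78%.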